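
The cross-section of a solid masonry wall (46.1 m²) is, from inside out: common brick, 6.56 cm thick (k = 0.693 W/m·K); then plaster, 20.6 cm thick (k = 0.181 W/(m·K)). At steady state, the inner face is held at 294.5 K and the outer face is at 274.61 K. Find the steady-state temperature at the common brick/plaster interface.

T = 293.0 K

Resistance network (inner→outer):
  R_common brick = L/(kA) = 0.0656/(0.693·46.1) = 0.002053 K/W
  R_plaster = L/(kA) = 0.206/(0.181·46.1) = 0.02469 K/W
ΣR = 0.002053 + 0.02469 = 0.02674 K/W
Q = ΔT/ΣR = (294.5 K − 274.61 K)/0.02674 = 743.8 W
From the inner boundary to the common brick/plaster interface, ΣR_partial = 0.002053 K/W.
T_interface = T_in − Q·ΣR_partial = 294.5 K − (743.8)(0.002053) = 293.0 K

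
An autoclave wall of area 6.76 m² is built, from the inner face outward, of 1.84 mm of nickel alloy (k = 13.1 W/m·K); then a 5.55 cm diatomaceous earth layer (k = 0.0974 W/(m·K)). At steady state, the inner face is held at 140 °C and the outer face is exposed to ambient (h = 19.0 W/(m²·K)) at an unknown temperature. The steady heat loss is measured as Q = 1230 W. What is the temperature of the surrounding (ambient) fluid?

Sum the resistances:
  R_nickel alloy = L/(kA) = 0.00184/(13.1·6.76) = 2.078×10^-5 K/W
  R_diatomaceous earth = L/(kA) = 0.0555/(0.0974·6.76) = 0.08429 K/W
  R_conv,out = 1/(hA) = 1/(19.0·6.76) = 0.007786 K/W
ΣR = 0.09210 K/W
ΔT = Q·ΣR = 1230 × 0.09210 = 113.3 K
Heat flows outward, so T_out = T_in − ΔT = 140 − 113.3 = 26.7 °C

T_out = 26.7 °C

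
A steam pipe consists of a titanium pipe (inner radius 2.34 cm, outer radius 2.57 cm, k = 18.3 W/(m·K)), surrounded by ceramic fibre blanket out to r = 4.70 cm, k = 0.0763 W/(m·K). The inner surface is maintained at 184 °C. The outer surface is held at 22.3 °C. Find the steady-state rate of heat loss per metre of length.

Q' = 128 W/m

Treat each layer as a resistance in series:
  R'_titanium = ln(0.0257/0.0234)/(2πk) = 0.09375/(2π·18.3) = 8.154×10^-4 m·K/W
  R'_ceramic fibre blanket = ln(0.0470/0.0257)/(2πk) = 0.6037/(2π·0.0763) = 1.259 m·K/W
ΣR = 8.154×10^-4 + 1.259 = 1.260 m·K/W
Q' = ΔT/ΣR = (184 °C − 22.3 °C)/1.260 = 128 W/m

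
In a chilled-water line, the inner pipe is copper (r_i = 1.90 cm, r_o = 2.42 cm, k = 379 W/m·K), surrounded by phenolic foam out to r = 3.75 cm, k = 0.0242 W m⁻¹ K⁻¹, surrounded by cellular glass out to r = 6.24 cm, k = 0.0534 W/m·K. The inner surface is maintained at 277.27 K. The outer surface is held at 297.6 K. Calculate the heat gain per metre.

Series thermal resistances, inner to outer:
  R'_copper = ln(0.0242/0.0190)/(2πk) = 0.2419/(2π·379) = 1.016×10^-4 m·K/W
  R'_phenolic foam = ln(0.0375/0.0242)/(2πk) = 0.4380/(2π·0.0242) = 2.880 m·K/W
  R'_cellular glass = ln(0.0624/0.0375)/(2πk) = 0.5092/(2π·0.0534) = 1.518 m·K/W
ΣR = 1.016×10^-4 + 2.880 + 1.518 = 4.398 m·K/W
Q' = ΔT/ΣR = (277.27 K − 297.6 K)/4.398 = -4.62 W/m
(Negative Q' ⇒ heat flows inward; heat gain = 4.62 W/m.)

Q' = 4.62 W/m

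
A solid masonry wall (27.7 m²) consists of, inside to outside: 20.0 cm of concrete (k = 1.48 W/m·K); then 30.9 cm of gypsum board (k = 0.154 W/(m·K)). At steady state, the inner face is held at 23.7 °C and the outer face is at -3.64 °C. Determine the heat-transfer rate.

Resistance network (inner→outer):
  R_concrete = L/(kA) = 0.200/(1.48·27.7) = 0.004879 K/W
  R_gypsum board = L/(kA) = 0.309/(0.154·27.7) = 0.07244 K/W
ΣR = 0.004879 + 0.07244 = 0.07732 K/W
Q = ΔT/ΣR = (23.7 °C − -3.64 °C)/0.07732 = 354 W

Q = 354 W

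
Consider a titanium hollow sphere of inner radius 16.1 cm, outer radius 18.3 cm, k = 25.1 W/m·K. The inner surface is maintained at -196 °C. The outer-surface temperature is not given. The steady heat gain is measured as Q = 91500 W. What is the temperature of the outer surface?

Series resistances:
  R_titanium = (1/0.161 − 1/0.183)/(4πk) = 0.7467/(4π·25.1) = 0.002367 K/W
ΣR = 0.002367 K/W
ΔT = Q·ΣR = 91500 × 0.002367 = 216.6 K
Heat flows inward, so T_out = T_in + ΔT = -196 + 216.6 = 20.6 °C

T_out = 20.6 °C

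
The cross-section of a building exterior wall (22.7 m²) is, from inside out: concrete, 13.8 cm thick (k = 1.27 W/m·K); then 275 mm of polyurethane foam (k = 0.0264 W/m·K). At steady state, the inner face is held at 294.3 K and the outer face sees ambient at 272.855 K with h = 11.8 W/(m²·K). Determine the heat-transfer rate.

Q = 45.9 W

Resistance network (inner→outer):
  R_concrete = L/(kA) = 0.138/(1.27·22.7) = 0.004787 K/W
  R_polyurethane foam = L/(kA) = 0.275/(0.0264·22.7) = 0.4589 K/W
  R_conv,out = 1/(hA) = 1/(11.8·22.7) = 0.003733 K/W
ΣR = 0.004787 + 0.4589 + 0.003733 = 0.4674 K/W
Q = ΔT/ΣR = (294.3 K − 272.855 K)/0.4674 = 45.9 W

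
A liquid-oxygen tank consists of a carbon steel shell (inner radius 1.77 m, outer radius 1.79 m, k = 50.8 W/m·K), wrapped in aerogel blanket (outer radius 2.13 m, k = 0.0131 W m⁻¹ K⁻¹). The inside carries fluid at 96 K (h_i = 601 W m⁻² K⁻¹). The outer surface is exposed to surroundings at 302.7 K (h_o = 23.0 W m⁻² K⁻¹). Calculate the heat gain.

Q = 381 W

Treat each layer as a resistance in series:
  R_conv,in = 1/(4πr²h) = 1/(4π·1.77²·601) = 4.226×10^-5 K/W
  R_carbon steel = (1/1.77 − 1/1.79)/(4πk) = 0.006313/(4π·50.8) = 9.888×10^-6 K/W
  R_aerogel blanket = (1/1.79 − 1/2.13)/(4πk) = 0.08918/(4π·0.0131) = 0.5417 K/W
  R_conv,out = 1/(4πr²h) = 1/(4π·2.13²·23.0) = 7.626×10^-4 K/W
ΣR = 4.226×10^-5 + 9.888×10^-6 + 0.5417 + 7.626×10^-4 = 0.5425 K/W
Q = ΔT/ΣR = (96 K − 302.7 K)/0.5425 = -381 W
(Negative Q ⇒ heat flows inward; heat gain = 381 W.)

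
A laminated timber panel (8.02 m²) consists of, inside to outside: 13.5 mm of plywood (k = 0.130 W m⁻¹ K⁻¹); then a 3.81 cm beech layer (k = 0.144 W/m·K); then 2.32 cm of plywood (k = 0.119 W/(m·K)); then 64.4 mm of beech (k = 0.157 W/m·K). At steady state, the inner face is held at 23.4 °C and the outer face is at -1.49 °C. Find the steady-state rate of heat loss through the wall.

Resistance network (inner→outer):
  R_plywood = L/(kA) = 0.0135/(0.130·8.02) = 0.01295 K/W
  R_beech = L/(kA) = 0.0381/(0.144·8.02) = 0.03299 K/W
  R_plywood = L/(kA) = 0.0232/(0.119·8.02) = 0.02431 K/W
  R_beech = L/(kA) = 0.0644/(0.157·8.02) = 0.05115 K/W
ΣR = 0.01295 + 0.03299 + 0.02431 + 0.05115 = 0.1214 K/W
Q = ΔT/ΣR = (23.4 °C − -1.49 °C)/0.1214 = 205 W

Q = 205 W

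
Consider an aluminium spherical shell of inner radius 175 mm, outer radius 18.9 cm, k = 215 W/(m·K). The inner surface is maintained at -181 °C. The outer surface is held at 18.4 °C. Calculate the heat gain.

Q = 4πk·ΔT/(1/r₁ − 1/r₂) = 4π × 215 × 199.4 / (1/0.175 − 1/0.189) = 1.27×10^6 W

Q = 1270 kW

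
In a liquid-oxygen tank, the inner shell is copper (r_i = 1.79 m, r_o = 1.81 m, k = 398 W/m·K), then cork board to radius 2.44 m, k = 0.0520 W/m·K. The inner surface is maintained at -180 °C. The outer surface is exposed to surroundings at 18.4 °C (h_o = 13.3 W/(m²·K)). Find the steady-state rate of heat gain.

Q = 905 W

Resistance network (inner→outer):
  R_copper = (1/1.79 − 1/1.81)/(4πk) = 0.006173/(4π·398) = 1.234×10^-6 K/W
  R_cork board = (1/1.81 − 1/2.44)/(4πk) = 0.1427/(4π·0.0520) = 0.2183 K/W
  R_conv,out = 1/(4πr²h) = 1/(4π·2.44²·13.3) = 0.001005 K/W
ΣR = 1.234×10^-6 + 0.2183 + 0.001005 = 0.2193 K/W
Q = ΔT/ΣR = (-180 °C − 18.4 °C)/0.2193 = -905 W
(Negative Q ⇒ heat flows inward; heat gain = 905 W.)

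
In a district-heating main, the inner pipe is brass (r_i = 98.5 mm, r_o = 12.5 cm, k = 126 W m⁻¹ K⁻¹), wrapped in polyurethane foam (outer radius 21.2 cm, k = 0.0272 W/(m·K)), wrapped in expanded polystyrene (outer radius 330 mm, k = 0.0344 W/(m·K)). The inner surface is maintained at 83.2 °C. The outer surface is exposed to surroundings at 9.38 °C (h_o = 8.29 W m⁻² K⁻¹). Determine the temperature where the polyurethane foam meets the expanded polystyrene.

T = 39.3 °C

Series thermal resistances, inner to outer:
  R'_brass = ln(0.125/0.0985)/(2πk) = 0.2383/(2π·126) = 3.010×10^-4 m·K/W
  R'_polyurethane foam = ln(0.212/0.125)/(2πk) = 0.5283/(2π·0.0272) = 3.091 m·K/W
  R'_expanded polystyrene = ln(0.330/0.212)/(2πk) = 0.4425/(2π·0.0344) = 2.047 m·K/W
  R'_conv,out = 1/(2πr h) = 1/(2π·0.330·8.29) = 0.05818 m·K/W
ΣR = 3.010×10^-4 + 3.091 + 2.047 + 0.05818 = 5.196 m·K/W
Q' = ΔT/ΣR = (83.2 °C − 9.38 °C)/5.196 = 14.21 W/m
From the inner boundary to the polyurethane foam/expanded polystyrene interface, ΣR_partial = 3.091 m·K/W.
T_interface = T_in − Q'·ΣR_partial = 83.2 °C − (14.21)(3.091) = 39.3 °C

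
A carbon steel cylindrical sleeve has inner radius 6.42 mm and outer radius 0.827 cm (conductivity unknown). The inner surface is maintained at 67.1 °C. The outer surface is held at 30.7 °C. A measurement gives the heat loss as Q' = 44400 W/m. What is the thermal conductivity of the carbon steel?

ΣR = ΔT/Q' = |67.1 − 30.7|/44400 = 8.198×10^-4 m·K/W
ln(r₂/r₁)/(2πk) = 8.198×10^-4 ⇒ k = 0.2532/(2π·8.198×10^-4) = 49.2 W/m·K

k = 49.2 W/m·K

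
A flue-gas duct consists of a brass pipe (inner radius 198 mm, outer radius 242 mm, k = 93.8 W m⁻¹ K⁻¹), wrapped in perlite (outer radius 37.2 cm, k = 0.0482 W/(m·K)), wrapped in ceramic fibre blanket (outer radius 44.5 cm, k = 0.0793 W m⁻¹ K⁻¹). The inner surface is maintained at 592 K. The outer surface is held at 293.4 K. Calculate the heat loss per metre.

Treat each layer as a resistance in series:
  R'_brass = ln(0.242/0.198)/(2πk) = 0.2007/(2π·93.8) = 3.405×10^-4 m·K/W
  R'_perlite = ln(0.372/0.242)/(2πk) = 0.4300/(2π·0.0482) = 1.420 m·K/W
  R'_ceramic fibre blanket = ln(0.445/0.372)/(2πk) = 0.1792/(2π·0.0793) = 0.3596 m·K/W
ΣR = 3.405×10^-4 + 1.420 + 0.3596 = 1.780 m·K/W
Q' = ΔT/ΣR = (592 K − 293.4 K)/1.780 = 168 W/m

Q' = 168 W/m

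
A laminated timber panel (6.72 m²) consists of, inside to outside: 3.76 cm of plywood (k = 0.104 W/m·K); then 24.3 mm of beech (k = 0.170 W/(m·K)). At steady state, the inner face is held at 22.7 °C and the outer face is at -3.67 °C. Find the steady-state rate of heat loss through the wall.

Q = 351 W

Resistance network (inner→outer):
  R_plywood = L/(kA) = 0.0376/(0.104·6.72) = 0.05380 K/W
  R_beech = L/(kA) = 0.0243/(0.170·6.72) = 0.02127 K/W
ΣR = 0.05380 + 0.02127 = 0.07507 K/W
Q = ΔT/ΣR = (22.7 °C − -3.67 °C)/0.07507 = 351 W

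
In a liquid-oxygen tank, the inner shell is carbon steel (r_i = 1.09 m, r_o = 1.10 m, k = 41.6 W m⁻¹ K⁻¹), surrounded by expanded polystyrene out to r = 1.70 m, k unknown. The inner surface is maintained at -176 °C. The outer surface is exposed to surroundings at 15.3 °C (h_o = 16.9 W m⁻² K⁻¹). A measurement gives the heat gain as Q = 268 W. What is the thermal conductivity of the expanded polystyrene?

k = 0.0359 W/m·K

ΣR = ΔT/Q = |-176 − 15.3|/268 = 0.7138 K/W
Known resistances:
  R_carbon steel = (1/1.09 − 1/1.10)/(4πk) = 0.008340/(4π·41.6) = 1.595×10^-5 K/W
  R_conv,out = 1/(4πr²h) = 1/(4π·1.70²·16.9) = 0.001629 K/W
R_expanded polystyrene = ΣR − ΣR_known = 0.7138 − 0.001645 = 0.7122 K/W
(1/r₁−1/r₂)/(4πk) = 0.7122 ⇒ k = 0.3209/(4π·0.7122) = 0.0359 W/m·K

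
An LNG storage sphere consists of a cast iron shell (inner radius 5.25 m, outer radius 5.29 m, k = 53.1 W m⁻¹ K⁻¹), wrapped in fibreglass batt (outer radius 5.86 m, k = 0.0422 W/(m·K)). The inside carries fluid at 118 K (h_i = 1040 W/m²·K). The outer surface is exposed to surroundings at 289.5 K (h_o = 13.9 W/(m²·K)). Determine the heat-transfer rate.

Resistance network (inner→outer):
  R_conv,in = 1/(4πr²h) = 1/(4π·5.25²·1040) = 2.776×10^-6 K/W
  R_cast iron = (1/5.25 − 1/5.29)/(4πk) = 0.001440/(4π·53.1) = 2.158×10^-6 K/W
  R_fibreglass batt = (1/5.29 − 1/5.86)/(4πk) = 0.01839/(4π·0.0422) = 0.03467 K/W
  R_conv,out = 1/(4πr²h) = 1/(4π·5.86²·13.9) = 1.667×10^-4 K/W
ΣR = 2.776×10^-6 + 2.158×10^-6 + 0.03467 + 1.667×10^-4 = 0.03484 K/W
Q = ΔT/ΣR = (118 K − 289.5 K)/0.03484 = -4920 W
(Negative Q ⇒ heat flows inward; heat gain = 4920 W.)

Q = 4.92 kW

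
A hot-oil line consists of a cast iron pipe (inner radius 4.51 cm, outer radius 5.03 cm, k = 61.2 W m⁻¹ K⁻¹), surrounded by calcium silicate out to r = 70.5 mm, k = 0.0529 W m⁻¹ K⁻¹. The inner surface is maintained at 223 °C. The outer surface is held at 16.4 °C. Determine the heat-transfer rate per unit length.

Q' = 203 W/m

Resistance network (inner→outer):
  R'_cast iron = ln(0.0503/0.0451)/(2πk) = 0.1091/(2π·61.2) = 2.838×10^-4 m·K/W
  R'_calcium silicate = ln(0.0705/0.0503)/(2πk) = 0.3376/(2π·0.0529) = 1.016 m·K/W
ΣR = 2.838×10^-4 + 1.016 = 1.016 m·K/W
Q' = ΔT/ΣR = (223 °C − 16.4 °C)/1.016 = 203 W/m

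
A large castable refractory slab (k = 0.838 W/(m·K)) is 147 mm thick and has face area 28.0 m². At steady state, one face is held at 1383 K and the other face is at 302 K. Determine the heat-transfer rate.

Q = 173 kW

Q = kA·ΔT/L = 0.838 × 28.0 × |1383 K − 302 K| / 0.147 = 1.73×10^5 W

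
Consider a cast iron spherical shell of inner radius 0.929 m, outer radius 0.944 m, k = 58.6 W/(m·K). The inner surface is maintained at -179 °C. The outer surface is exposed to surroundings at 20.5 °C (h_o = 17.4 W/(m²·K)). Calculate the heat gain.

Resistance network (inner→outer):
  R_cast iron = (1/0.929 − 1/0.944)/(4πk) = 0.01710/(4π·58.6) = 2.323×10^-5 K/W
  R_conv,out = 1/(4πr²h) = 1/(4π·0.944²·17.4) = 0.005132 K/W
ΣR = 2.323×10^-5 + 0.005132 = 0.005155 K/W
Q = ΔT/ΣR = (-179 °C − 20.5 °C)/0.005155 = -38700 W
(Negative Q ⇒ heat flows inward; heat gain = 38700 W.)

Q = 38.7 kW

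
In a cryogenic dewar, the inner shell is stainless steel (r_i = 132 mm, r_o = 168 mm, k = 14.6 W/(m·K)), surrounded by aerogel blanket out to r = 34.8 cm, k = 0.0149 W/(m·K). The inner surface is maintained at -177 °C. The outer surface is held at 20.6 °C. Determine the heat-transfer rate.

Series thermal resistances, inner to outer:
  R_stainless steel = (1/0.132 − 1/0.168)/(4πk) = 1.623/(4π·14.6) = 0.008848 K/W
  R_aerogel blanket = (1/0.168 − 1/0.348)/(4πk) = 3.079/(4π·0.0149) = 16.44 K/W
ΣR = 0.008848 + 16.44 = 16.45 K/W
Q = ΔT/ΣR = (-177 °C − 20.6 °C)/16.45 = -12.0 W
(Negative Q ⇒ heat flows inward; heat gain = 12.0 W.)

Q = 12.0 W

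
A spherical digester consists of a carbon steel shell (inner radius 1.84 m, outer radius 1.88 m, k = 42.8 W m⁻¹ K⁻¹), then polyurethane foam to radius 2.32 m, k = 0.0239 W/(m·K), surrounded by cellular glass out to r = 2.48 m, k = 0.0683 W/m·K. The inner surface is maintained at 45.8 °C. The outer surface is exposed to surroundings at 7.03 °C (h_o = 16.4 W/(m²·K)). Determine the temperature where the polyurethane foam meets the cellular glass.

Series thermal resistances, inner to outer:
  R_carbon steel = (1/1.84 − 1/1.88)/(4πk) = 0.01156/(4π·42.8) = 2.150×10^-5 K/W
  R_polyurethane foam = (1/1.88 − 1/2.32)/(4πk) = 0.1009/(4π·0.0239) = 0.3359 K/W
  R_cellular glass = (1/2.32 − 1/2.48)/(4πk) = 0.02781/(4π·0.0683) = 0.03240 K/W
  R_conv,out = 1/(4πr²h) = 1/(4π·2.48²·16.4) = 7.889×10^-4 K/W
ΣR = 2.150×10^-5 + 0.3359 + 0.03240 + 7.889×10^-4 = 0.3691 K/W
Q = ΔT/ΣR = (45.8 °C − 7.03 °C)/0.3691 = 105.0 W
From the inner boundary to the polyurethane foam/cellular glass interface, ΣR_partial = 0.3359 K/W.
T_interface = T_in − Q·ΣR_partial = 45.8 °C − (105.0)(0.3359) = 10.5 °C

T = 10.5 °C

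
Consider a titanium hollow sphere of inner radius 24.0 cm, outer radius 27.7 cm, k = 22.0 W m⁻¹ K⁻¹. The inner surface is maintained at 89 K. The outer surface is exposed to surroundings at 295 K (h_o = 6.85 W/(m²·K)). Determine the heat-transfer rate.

Treat each layer as a resistance in series:
  R_titanium = (1/0.240 − 1/0.277)/(4πk) = 0.5566/(4π·22.0) = 0.002013 K/W
  R_conv,out = 1/(4πr²h) = 1/(4π·0.277²·6.85) = 0.1514 K/W
ΣR = 0.002013 + 0.1514 = 0.1534 K/W
Q = ΔT/ΣR = (89 K − 295 K)/0.1534 = -1340 W
(Negative Q ⇒ heat flows inward; heat gain = 1340 W.)

Q = 1340 W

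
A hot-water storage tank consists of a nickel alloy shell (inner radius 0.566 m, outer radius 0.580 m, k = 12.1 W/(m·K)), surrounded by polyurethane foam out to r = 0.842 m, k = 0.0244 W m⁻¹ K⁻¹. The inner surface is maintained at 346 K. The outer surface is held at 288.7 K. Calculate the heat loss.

Treat each layer as a resistance in series:
  R_nickel alloy = (1/0.566 − 1/0.580)/(4πk) = 0.04265/(4π·12.1) = 2.805×10^-4 K/W
  R_polyurethane foam = (1/0.580 − 1/0.842)/(4πk) = 0.5365/(4π·0.0244) = 1.750 K/W
ΣR = 2.805×10^-4 + 1.750 = 1.750 K/W
Q = ΔT/ΣR = (346 K − 288.7 K)/1.750 = 32.7 W

Q = 32.7 W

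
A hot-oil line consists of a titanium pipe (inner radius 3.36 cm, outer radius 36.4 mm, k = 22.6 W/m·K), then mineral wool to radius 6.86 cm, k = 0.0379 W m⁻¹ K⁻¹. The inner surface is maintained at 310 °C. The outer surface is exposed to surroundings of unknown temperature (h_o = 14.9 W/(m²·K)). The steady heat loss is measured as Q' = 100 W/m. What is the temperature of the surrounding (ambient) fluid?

Series resistances:
  R'_titanium = ln(0.0364/0.0336)/(2πk) = 0.08004/(2π·22.6) = 5.637×10^-4 m·K/W
  R'_mineral wool = ln(0.0686/0.0364)/(2πk) = 0.6337/(2π·0.0379) = 2.661 m·K/W
  R'_conv,out = 1/(2πr h) = 1/(2π·0.0686·14.9) = 0.1557 m·K/W
ΣR = 2.817 m·K/W
ΔT = Q'·ΣR = 100 × 2.817 = 281.7 K
Heat flows outward, so T_out = T_in − ΔT = 310 − 281.7 = 28.3 °C

T_out = 28.3 °C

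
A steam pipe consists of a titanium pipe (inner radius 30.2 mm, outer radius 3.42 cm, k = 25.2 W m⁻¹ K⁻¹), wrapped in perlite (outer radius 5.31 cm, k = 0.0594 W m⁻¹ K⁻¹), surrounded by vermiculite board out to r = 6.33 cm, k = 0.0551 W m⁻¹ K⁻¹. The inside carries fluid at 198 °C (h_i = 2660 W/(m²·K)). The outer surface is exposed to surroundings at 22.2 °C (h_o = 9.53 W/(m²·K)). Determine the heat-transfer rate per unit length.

Resistance network (inner→outer):
  R'_conv,in = 1/(2πr h) = 1/(2π·0.0302·2660) = 0.001981 m·K/W
  R'_titanium = ln(0.0342/0.0302)/(2πk) = 0.1244/(2π·25.2) = 7.856×10^-4 m·K/W
  R'_perlite = ln(0.0531/0.0342)/(2πk) = 0.4400/(2π·0.0594) = 1.179 m·K/W
  R'_vermiculite board = ln(0.0633/0.0531)/(2πk) = 0.1757/(2π·0.0551) = 0.5075 m·K/W
  R'_conv,out = 1/(2πr h) = 1/(2π·0.0633·9.53) = 0.2638 m·K/W
ΣR = 0.001981 + 7.856×10^-4 + 1.179 + 0.5075 + 0.2638 = 1.953 m·K/W
Q' = ΔT/ΣR = (198 °C − 22.2 °C)/1.953 = 90.0 W/m

Q' = 90.0 W/m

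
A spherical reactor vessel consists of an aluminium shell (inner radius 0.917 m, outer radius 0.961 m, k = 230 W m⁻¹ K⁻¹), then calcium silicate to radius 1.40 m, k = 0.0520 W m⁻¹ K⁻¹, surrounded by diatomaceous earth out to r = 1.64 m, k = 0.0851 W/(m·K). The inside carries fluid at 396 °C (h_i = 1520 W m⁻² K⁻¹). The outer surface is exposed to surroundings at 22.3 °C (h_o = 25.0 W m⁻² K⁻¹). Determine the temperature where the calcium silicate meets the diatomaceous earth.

Series thermal resistances, inner to outer:
  R_conv,in = 1/(4πr²h) = 1/(4π·0.917²·1520) = 6.226×10^-5 K/W
  R_aluminium = (1/0.917 − 1/0.961)/(4πk) = 0.04993/(4π·230) = 1.728×10^-5 K/W
  R_calcium silicate = (1/0.961 − 1/1.40)/(4πk) = 0.3263/(4π·0.0520) = 0.4993 K/W
  R_diatomaceous earth = (1/1.40 − 1/1.64)/(4πk) = 0.1045/(4π·0.0851) = 0.09775 K/W
  R_conv,out = 1/(4πr²h) = 1/(4π·1.64²·25.0) = 0.001183 K/W
ΣR = 6.226×10^-5 + 1.728×10^-5 + 0.4993 + 0.09775 + 0.001183 = 0.5983 K/W
Q = ΔT/ΣR = (396 °C − 22.3 °C)/0.5983 = 624.6 W
From the inner boundary to the calcium silicate/diatomaceous earth interface, ΣR_partial = 0.4994 K/W.
T_interface = T_in − Q·ΣR_partial = 396 °C − (624.6)(0.4994) = 84.1 °C

T = 84.1 °C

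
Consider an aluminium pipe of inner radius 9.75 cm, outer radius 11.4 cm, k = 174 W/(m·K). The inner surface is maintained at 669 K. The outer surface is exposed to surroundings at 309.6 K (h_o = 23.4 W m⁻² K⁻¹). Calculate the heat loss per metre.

Q' = 6.01 kW/m

Series thermal resistances, inner to outer:
  R'_aluminium = ln(0.114/0.0975)/(2πk) = 0.1563/(2π·174) = 1.430×10^-4 m·K/W
  R'_conv,out = 1/(2πr h) = 1/(2π·0.114·23.4) = 0.05966 m·K/W
ΣR = 1.430×10^-4 + 0.05966 = 0.05980 m·K/W
Q' = ΔT/ΣR = (669 K − 309.6 K)/0.05980 = 6010 W/m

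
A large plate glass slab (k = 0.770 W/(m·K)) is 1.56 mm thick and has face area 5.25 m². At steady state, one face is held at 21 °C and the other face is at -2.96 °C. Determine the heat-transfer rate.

Q = kA·ΔT/L = 0.770 × 5.25 × |21 °C − -2.96 °C| / 0.00156 = 62100 W

Q = 62.1 kW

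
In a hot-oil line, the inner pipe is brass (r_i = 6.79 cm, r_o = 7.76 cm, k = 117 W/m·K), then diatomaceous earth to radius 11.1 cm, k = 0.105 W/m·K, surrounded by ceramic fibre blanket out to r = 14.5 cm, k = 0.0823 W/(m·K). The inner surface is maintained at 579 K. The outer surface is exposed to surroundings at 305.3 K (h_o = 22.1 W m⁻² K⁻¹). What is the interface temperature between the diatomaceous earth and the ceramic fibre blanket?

Series thermal resistances, inner to outer:
  R'_brass = ln(0.0776/0.0679)/(2πk) = 0.1335/(2π·117) = 1.816×10^-4 m·K/W
  R'_diatomaceous earth = ln(0.111/0.0776)/(2πk) = 0.3580/(2π·0.105) = 0.5426 m·K/W
  R'_ceramic fibre blanket = ln(0.145/0.111)/(2πk) = 0.2672/(2π·0.0823) = 0.5167 m·K/W
  R'_conv,out = 1/(2πr h) = 1/(2π·0.145·22.1) = 0.04967 m·K/W
ΣR = 1.816×10^-4 + 0.5426 + 0.5167 + 0.04967 = 1.109 m·K/W
Q' = ΔT/ΣR = (579 K − 305.3 K)/1.109 = 246.8 W/m
From the inner boundary to the diatomaceous earth/ceramic fibre blanket interface, ΣR_partial = 0.5428 m·K/W.
T_interface = T_in − Q'·ΣR_partial = 579 K − (246.8)(0.5428) = 445 K

T = 445 K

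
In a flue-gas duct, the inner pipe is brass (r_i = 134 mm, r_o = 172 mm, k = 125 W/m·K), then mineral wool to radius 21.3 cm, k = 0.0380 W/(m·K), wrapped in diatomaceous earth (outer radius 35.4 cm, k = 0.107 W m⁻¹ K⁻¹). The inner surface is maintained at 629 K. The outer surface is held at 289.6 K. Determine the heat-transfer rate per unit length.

Q' = 206 W/m

Treat each layer as a resistance in series:
  R'_brass = ln(0.172/0.134)/(2πk) = 0.2497/(2π·125) = 3.179×10^-4 m·K/W
  R'_mineral wool = ln(0.213/0.172)/(2πk) = 0.2138/(2π·0.0380) = 0.8954 m·K/W
  R'_diatomaceous earth = ln(0.354/0.213)/(2πk) = 0.5080/(2π·0.107) = 0.7556 m·K/W
ΣR = 3.179×10^-4 + 0.8954 + 0.7556 = 1.651 m·K/W
Q' = ΔT/ΣR = (629 K − 289.6 K)/1.651 = 206 W/m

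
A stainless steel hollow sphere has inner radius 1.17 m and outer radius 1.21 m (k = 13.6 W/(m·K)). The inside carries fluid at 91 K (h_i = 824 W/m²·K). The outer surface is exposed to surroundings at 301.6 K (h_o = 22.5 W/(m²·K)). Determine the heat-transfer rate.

Q = 79.4 kW

Resistance network (inner→outer):
  R_conv,in = 1/(4πr²h) = 1/(4π·1.17²·824) = 7.055×10^-5 K/W
  R_stainless steel = (1/1.17 − 1/1.21)/(4πk) = 0.02825/(4π·13.6) = 1.653×10^-4 K/W
  R_conv,out = 1/(4πr²h) = 1/(4π·1.21²·22.5) = 0.002416 K/W
ΣR = 7.055×10^-5 + 1.653×10^-4 + 0.002416 = 0.002652 K/W
Q = ΔT/ΣR = (91 K − 301.6 K)/0.002652 = -79400 W
(Negative Q ⇒ heat flows inward; heat gain = 79400 W.)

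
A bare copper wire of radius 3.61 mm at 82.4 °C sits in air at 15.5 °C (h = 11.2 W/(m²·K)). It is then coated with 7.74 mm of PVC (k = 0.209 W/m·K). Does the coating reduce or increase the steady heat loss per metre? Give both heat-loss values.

increases: 17.0 → 31.5 W/m

Critical radius for a cylinder: r_cr = k/h = 0.0187 m = 1.87 cm.
Outer radius after coating: r₂ = 0.00361 + 0.00774 = 0.01135 m.
Since r₁ < r_cr and r₂ ≤ r_cr, the coating moves toward the maximum at r_cr — heat loss rises.
Bare: R = 1/(2πr₁h) = 3.936 m·K/W; Q = 66.9/3.936 = 17.0 W/m.
Coated: R = R_cond + R_conv = 2.124 m·K/W; Q = 66.9/2.124 = 31.5 W/m.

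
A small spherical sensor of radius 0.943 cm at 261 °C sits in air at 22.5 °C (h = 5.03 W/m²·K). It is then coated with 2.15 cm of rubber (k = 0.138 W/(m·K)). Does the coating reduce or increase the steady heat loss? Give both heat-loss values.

increases: 1.34 → 4.04 W

Critical radius for a sphere: r_cr = 2k/h = 0.0549 m = 5.49 cm.
Outer radius after coating: r₂ = 0.00943 + 0.0215 = 0.03093 m.
Since r₁ < r_cr and r₂ ≤ r_cr, the coating moves toward the maximum at r_cr — heat loss rises.
Bare: R = 1/(4πr₁²h) = 177.9 K/W; Q = 238.5/177.9 = 1.34 W.
Coated: R = R_cond + R_conv = 59.04 K/W; Q = 238.5/59.04 = 4.04 W.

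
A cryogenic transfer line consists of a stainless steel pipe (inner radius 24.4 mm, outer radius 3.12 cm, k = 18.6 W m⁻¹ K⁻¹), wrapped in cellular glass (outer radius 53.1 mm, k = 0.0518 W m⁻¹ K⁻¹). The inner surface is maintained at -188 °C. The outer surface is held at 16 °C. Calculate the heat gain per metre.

Resistance network (inner→outer):
  R'_stainless steel = ln(0.0312/0.0244)/(2πk) = 0.2458/(2π·18.6) = 0.002104 m·K/W
  R'_cellular glass = ln(0.0531/0.0312)/(2πk) = 0.5318/(2π·0.0518) = 1.634 m·K/W
ΣR = 0.002104 + 1.634 = 1.636 m·K/W
Q' = ΔT/ΣR = (-188 °C − 16 °C)/1.636 = -125 W/m
(Negative Q' ⇒ heat flows inward; heat gain = 125 W/m.)

Q' = 125 W/m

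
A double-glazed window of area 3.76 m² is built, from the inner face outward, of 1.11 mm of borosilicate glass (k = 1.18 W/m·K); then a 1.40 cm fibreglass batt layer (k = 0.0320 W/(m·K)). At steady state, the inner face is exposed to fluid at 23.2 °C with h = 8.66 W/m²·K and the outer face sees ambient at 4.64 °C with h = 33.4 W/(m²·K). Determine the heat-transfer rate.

Treat each layer as a resistance in series:
  R_conv,in = 1/(hA) = 1/(8.66·3.76) = 0.03071 K/W
  R_borosilicate glass = L/(kA) = 0.00111/(1.18·3.76) = 2.502×10^-4 K/W
  R_fibreglass batt = L/(kA) = 0.0140/(0.0320·3.76) = 0.1164 K/W
  R_conv,out = 1/(hA) = 1/(33.4·3.76) = 0.007963 K/W
ΣR = 0.03071 + 2.502×10^-4 + 0.1164 + 0.007963 = 0.1553 K/W
Q = ΔT/ΣR = (23.2 °C − 4.64 °C)/0.1553 = 120 W

Q = 120 W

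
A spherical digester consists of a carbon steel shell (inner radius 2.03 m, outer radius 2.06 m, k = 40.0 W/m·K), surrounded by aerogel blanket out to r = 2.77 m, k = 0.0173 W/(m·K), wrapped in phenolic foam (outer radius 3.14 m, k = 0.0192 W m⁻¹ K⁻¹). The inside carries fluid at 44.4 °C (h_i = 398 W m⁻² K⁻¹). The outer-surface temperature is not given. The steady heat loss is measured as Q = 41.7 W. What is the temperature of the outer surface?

T_out = 13.2 °C

Series resistances:
  R_conv,in = 1/(4πr²h) = 1/(4π·2.03²·398) = 4.852×10^-5 K/W
  R_carbon steel = (1/2.03 − 1/2.06)/(4πk) = 0.007174/(4π·40.0) = 1.427×10^-5 K/W
  R_aerogel blanket = (1/2.06 − 1/2.77)/(4πk) = 0.1244/(4π·0.0173) = 0.5723 K/W
  R_phenolic foam = (1/2.77 − 1/3.14)/(4πk) = 0.04254/(4π·0.0192) = 0.1763 K/W
ΣR = 0.7487 K/W
ΔT = Q·ΣR = 41.7 × 0.7487 = 31.22 K
Heat flows outward, so T_out = T_in − ΔT = 44.4 − 31.22 = 13.2 °C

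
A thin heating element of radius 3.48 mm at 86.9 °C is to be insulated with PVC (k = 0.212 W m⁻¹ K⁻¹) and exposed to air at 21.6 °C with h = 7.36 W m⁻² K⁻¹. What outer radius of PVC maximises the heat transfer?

For a cylinder, r_cr = k_ins/h = 0.212/7.36 = 0.0288 m = 2.88 cm

r_cr = 2.88 cm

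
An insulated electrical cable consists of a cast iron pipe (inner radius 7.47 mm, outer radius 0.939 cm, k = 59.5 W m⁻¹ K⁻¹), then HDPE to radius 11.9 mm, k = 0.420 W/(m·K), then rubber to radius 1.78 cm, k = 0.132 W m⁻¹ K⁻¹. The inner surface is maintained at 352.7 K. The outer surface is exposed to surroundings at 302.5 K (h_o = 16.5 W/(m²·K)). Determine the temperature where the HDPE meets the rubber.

T = 348.6 K

Resistance network (inner→outer):
  R'_cast iron = ln(0.00939/0.00747)/(2πk) = 0.2288/(2π·59.5) = 6.119×10^-4 m·K/W
  R'_HDPE = ln(0.0119/0.00939)/(2πk) = 0.2369/(2π·0.420) = 0.08977 m·K/W
  R'_rubber = ln(0.0178/0.0119)/(2πk) = 0.4027/(2π·0.132) = 0.4855 m·K/W
  R'_conv,out = 1/(2πr h) = 1/(2π·0.0178·16.5) = 0.5419 m·K/W
ΣR = 6.119×10^-4 + 0.08977 + 0.4855 + 0.5419 = 1.118 m·K/W
Q' = ΔT/ΣR = (352.7 K − 302.5 K)/1.118 = 44.90 W/m
From the inner boundary to the HDPE/rubber interface, ΣR_partial = 0.09038 m·K/W.
T_interface = T_in − Q'·ΣR_partial = 352.7 K − (44.90)(0.09038) = 348.6 K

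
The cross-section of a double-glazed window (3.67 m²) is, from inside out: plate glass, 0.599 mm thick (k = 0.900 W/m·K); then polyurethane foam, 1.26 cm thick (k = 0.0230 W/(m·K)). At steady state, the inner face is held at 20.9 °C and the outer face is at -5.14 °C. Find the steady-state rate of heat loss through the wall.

Q = 174 W

Treat each layer as a resistance in series:
  R_plate glass = L/(kA) = 5.99×10^-4/(0.900·3.67) = 1.814×10^-4 K/W
  R_polyurethane foam = L/(kA) = 0.0126/(0.0230·3.67) = 0.1493 K/W
ΣR = 1.814×10^-4 + 0.1493 = 0.1495 K/W
Q = ΔT/ΣR = (20.9 °C − -5.14 °C)/0.1495 = 174 W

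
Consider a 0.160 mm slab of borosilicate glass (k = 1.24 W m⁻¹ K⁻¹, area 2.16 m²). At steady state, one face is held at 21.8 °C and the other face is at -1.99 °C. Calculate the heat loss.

Q = kA·ΔT/L = 1.24 × 2.16 × |21.8 °C − -1.99 °C| / 1.60×10^-4 = 3.98×10^5 W

Q = 398 kW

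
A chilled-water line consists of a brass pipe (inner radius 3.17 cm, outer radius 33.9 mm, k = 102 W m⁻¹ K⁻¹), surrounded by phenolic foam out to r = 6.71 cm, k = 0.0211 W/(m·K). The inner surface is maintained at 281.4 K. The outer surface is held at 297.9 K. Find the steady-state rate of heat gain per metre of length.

Q' = 3.20 W/m

Treat each layer as a resistance in series:
  R'_brass = ln(0.0339/0.0317)/(2πk) = 0.06710/(2π·102) = 1.047×10^-4 m·K/W
  R'_phenolic foam = ln(0.0671/0.0339)/(2πk) = 0.6828/(2π·0.0211) = 5.150 m·K/W
ΣR = 1.047×10^-4 + 5.150 = 5.150 m·K/W
Q' = ΔT/ΣR = (281.4 K − 297.9 K)/5.150 = -3.20 W/m
(Negative Q' ⇒ heat flows inward; heat gain = 3.20 W/m.)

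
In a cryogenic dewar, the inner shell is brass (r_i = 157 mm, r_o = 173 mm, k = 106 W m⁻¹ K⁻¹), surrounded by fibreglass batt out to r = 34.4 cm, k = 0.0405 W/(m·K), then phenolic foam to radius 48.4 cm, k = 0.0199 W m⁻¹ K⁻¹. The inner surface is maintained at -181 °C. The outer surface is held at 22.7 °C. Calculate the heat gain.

Q = 22.6 W

Resistance network (inner→outer):
  R_brass = (1/0.157 − 1/0.173)/(4πk) = 0.5891/(4π·106) = 4.422×10^-4 K/W
  R_fibreglass batt = (1/0.173 − 1/0.344)/(4πk) = 2.873/(4π·0.0405) = 5.646 K/W
  R_phenolic foam = (1/0.344 − 1/0.484)/(4πk) = 0.8409/(4π·0.0199) = 3.362 K/W
ΣR = 4.422×10^-4 + 5.646 + 3.362 = 9.008 K/W
Q = ΔT/ΣR = (-181 °C − 22.7 °C)/9.008 = -22.6 W
(Negative Q ⇒ heat flows inward; heat gain = 22.6 W.)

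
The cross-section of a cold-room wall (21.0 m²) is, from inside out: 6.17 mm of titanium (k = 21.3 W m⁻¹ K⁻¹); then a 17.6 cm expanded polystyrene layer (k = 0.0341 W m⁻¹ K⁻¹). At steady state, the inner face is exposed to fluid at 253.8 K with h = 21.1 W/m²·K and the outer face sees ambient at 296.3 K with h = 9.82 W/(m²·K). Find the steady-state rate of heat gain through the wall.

Q = 168 W

Resistance network (inner→outer):
  R_conv,in = 1/(hA) = 1/(21.1·21.0) = 0.002257 K/W
  R_titanium = L/(kA) = 0.00617/(21.3·21.0) = 1.379×10^-5 K/W
  R_expanded polystyrene = L/(kA) = 0.176/(0.0341·21.0) = 0.2458 K/W
  R_conv,out = 1/(hA) = 1/(9.82·21.0) = 0.004849 K/W
ΣR = 0.002257 + 1.379×10^-5 + 0.2458 + 0.004849 = 0.2529 K/W
Q = ΔT/ΣR = (253.8 K − 296.3 K)/0.2529 = -168 W
(Negative Q ⇒ heat flows inward; heat gain = 168 W.)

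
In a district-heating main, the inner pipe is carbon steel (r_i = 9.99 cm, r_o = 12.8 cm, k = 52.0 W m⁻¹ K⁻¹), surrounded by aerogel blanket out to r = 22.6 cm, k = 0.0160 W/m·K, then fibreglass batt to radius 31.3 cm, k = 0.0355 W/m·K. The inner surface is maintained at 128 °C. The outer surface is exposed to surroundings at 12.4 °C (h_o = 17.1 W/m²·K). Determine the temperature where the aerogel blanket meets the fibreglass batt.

Series thermal resistances, inner to outer:
  R'_carbon steel = ln(0.128/0.0999)/(2πk) = 0.2479/(2π·52.0) = 7.586×10^-4 m·K/W
  R'_aerogel blanket = ln(0.226/0.128)/(2πk) = 0.5685/(2π·0.0160) = 5.655 m·K/W
  R'_fibreglass batt = ln(0.313/0.226)/(2πk) = 0.3257/(2π·0.0355) = 1.460 m·K/W
  R'_conv,out = 1/(2πr h) = 1/(2π·0.313·17.1) = 0.02974 m·K/W
ΣR = 7.586×10^-4 + 5.655 + 1.460 + 0.02974 = 7.145 m·K/W
Q' = ΔT/ΣR = (128 °C − 12.4 °C)/7.145 = 16.18 W/m
From the inner boundary to the aerogel blanket/fibreglass batt interface, ΣR_partial = 5.656 m·K/W.
T_interface = T_in − Q'·ΣR_partial = 128 °C − (16.18)(5.656) = 36.5 °C

T = 36.5 °C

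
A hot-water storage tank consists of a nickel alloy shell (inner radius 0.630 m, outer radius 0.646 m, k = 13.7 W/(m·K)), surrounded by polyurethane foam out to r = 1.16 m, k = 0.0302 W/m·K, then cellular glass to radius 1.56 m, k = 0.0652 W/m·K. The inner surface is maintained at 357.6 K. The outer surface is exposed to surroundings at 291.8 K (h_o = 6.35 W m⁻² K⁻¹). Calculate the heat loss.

Q = 31.6 W

Resistance network (inner→outer):
  R_nickel alloy = (1/0.630 − 1/0.646)/(4πk) = 0.03931/(4π·13.7) = 2.284×10^-4 K/W
  R_polyurethane foam = (1/0.646 − 1/1.16)/(4πk) = 0.6859/(4π·0.0302) = 1.807 K/W
  R_cellular glass = (1/1.16 − 1/1.56)/(4πk) = 0.2210/(4π·0.0652) = 0.2698 K/W
  R_conv,out = 1/(4πr²h) = 1/(4π·1.56²·6.35) = 0.005150 K/W
ΣR = 2.284×10^-4 + 1.807 + 0.2698 + 0.005150 = 2.082 K/W
Q = ΔT/ΣR = (357.6 K − 291.8 K)/2.082 = 31.6 W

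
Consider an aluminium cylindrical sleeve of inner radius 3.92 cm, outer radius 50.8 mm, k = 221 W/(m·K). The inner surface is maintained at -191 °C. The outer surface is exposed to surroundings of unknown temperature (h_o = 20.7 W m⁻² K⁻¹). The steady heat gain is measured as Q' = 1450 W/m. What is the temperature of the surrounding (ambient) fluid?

T_out = 28.7 °C

Sum the resistances:
  R'_aluminium = ln(0.0508/0.0392)/(2πk) = 0.2592/(2π·221) = 1.867×10^-4 m·K/W
  R'_conv,out = 1/(2πr h) = 1/(2π·0.0508·20.7) = 0.1514 m·K/W
ΣR = 0.1515 m·K/W
ΔT = Q'·ΣR = 1450 × 0.1515 = 219.7 K
Heat flows inward, so T_out = T_in + ΔT = -191 + 219.7 = 28.7 °C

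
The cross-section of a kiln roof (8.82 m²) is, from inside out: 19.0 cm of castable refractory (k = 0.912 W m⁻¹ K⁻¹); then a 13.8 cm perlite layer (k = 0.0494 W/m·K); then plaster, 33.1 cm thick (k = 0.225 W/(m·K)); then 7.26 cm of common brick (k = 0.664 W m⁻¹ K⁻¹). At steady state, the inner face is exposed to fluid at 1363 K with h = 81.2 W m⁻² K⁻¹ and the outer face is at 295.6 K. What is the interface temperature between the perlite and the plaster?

T = 663 K

Resistance network (inner→outer):
  R_conv,in = 1/(hA) = 1/(81.2·8.82) = 0.001396 K/W
  R_castable refractory = L/(kA) = 0.190/(0.912·8.82) = 0.02362 K/W
  R_perlite = L/(kA) = 0.138/(0.0494·8.82) = 0.3167 K/W
  R_plaster = L/(kA) = 0.331/(0.225·8.82) = 0.1668 K/W
  R_common brick = L/(kA) = 0.0726/(0.664·8.82) = 0.01240 K/W
ΣR = 0.001396 + 0.02362 + 0.3167 + 0.1668 + 0.01240 = 0.5209 K/W
Q = ΔT/ΣR = (1363 K − 295.6 K)/0.5209 = 2049 W
From the inner boundary to the perlite/plaster interface, ΣR_partial = 0.3417 K/W.
T_interface = T_in − Q·ΣR_partial = 1363 K − (2049)(0.3417) = 663 K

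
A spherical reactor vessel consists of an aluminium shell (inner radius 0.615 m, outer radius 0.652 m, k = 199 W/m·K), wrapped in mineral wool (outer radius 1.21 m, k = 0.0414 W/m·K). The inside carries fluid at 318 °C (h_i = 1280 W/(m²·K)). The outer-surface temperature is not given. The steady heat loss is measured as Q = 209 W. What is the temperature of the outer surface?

Sum the resistances:
  R_conv,in = 1/(4πr²h) = 1/(4π·0.615²·1280) = 1.644×10^-4 K/W
  R_aluminium = (1/0.615 − 1/0.652)/(4πk) = 0.09227/(4π·199) = 3.690×10^-5 K/W
  R_mineral wool = (1/0.652 − 1/1.21)/(4πk) = 0.7073/(4π·0.0414) = 1.360 K/W
ΣR = 1.360 K/W
ΔT = Q·ΣR = 209 × 1.360 = 284.2 K
Heat flows outward, so T_out = T_in − ΔT = 318 − 284.2 = 33.8 °C

T_out = 33.8 °C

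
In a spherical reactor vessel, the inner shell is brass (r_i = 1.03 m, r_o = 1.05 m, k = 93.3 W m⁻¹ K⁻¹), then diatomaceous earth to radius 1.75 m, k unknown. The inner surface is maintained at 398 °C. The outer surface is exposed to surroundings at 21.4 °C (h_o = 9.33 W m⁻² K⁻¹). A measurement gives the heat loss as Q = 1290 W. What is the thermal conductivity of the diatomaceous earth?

ΣR = ΔT/Q = |398 − 21.4|/1290 = 0.2919 K/W
Known resistances:
  R_brass = (1/1.03 − 1/1.05)/(4πk) = 0.01849/(4π·93.3) = 1.577×10^-5 K/W
  R_conv,out = 1/(4πr²h) = 1/(4π·1.75²·9.33) = 0.002785 K/W
R_diatomaceous earth = ΣR − ΣR_known = 0.2919 − 0.002801 = 0.2891 K/W
(1/r₁−1/r₂)/(4πk) = 0.2891 ⇒ k = 0.3810/(4π·0.2891) = 0.105 W/m·K

k = 0.105 W/m·K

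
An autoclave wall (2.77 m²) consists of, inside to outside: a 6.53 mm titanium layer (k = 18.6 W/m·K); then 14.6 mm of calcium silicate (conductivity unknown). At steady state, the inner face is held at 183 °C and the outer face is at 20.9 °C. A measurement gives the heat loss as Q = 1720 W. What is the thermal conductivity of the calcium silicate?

k = 0.0560 W/m·K

ΣR = ΔT/Q = |183 − 20.9|/1720 = 0.09424 K/W
Known resistances:
  R_titanium = L/(kA) = 0.00653/(18.6·2.77) = 1.267×10^-4 K/W
R_calcium silicate = ΣR − ΣR_known = 0.09424 − 1.267×10^-4 = 0.09411 K/W
L/(kA) = 0.09411 ⇒ k = 0.0146/(0.09411·2.77) = 0.0560 W/m·K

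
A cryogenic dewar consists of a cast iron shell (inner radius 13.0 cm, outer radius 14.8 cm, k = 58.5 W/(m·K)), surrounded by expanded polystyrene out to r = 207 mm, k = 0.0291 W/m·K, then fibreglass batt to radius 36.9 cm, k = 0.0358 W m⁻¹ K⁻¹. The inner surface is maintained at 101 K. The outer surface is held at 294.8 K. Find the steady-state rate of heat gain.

Q = 19.4 W

Series thermal resistances, inner to outer:
  R_cast iron = (1/0.130 − 1/0.148)/(4πk) = 0.9356/(4π·58.5) = 0.001273 K/W
  R_expanded polystyrene = (1/0.148 − 1/0.207)/(4πk) = 1.926/(4π·0.0291) = 5.266 K/W
  R_fibreglass batt = (1/0.207 − 1/0.369)/(4πk) = 2.121/(4π·0.0358) = 4.714 K/W
ΣR = 0.001273 + 5.266 + 4.714 = 9.981 K/W
Q = ΔT/ΣR = (101 K − 294.8 K)/9.981 = -19.4 W
(Negative Q ⇒ heat flows inward; heat gain = 19.4 W.)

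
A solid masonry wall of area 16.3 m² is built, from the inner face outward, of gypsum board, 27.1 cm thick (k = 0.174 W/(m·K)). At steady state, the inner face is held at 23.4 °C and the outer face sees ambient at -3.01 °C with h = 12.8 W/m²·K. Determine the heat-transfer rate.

Q = 263 W

Resistance network (inner→outer):
  R_gypsum board = L/(kA) = 0.271/(0.174·16.3) = 0.09555 K/W
  R_conv,out = 1/(hA) = 1/(12.8·16.3) = 0.004793 K/W
ΣR = 0.09555 + 0.004793 = 0.1003 K/W
Q = ΔT/ΣR = (23.4 °C − -3.01 °C)/0.1003 = 263 W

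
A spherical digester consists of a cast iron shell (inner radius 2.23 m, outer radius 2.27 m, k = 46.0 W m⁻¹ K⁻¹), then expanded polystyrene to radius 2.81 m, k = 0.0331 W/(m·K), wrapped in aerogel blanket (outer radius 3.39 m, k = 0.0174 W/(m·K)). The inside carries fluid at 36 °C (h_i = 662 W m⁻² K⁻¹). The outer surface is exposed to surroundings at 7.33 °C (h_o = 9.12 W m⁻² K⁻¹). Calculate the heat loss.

Treat each layer as a resistance in series:
  R_conv,in = 1/(4πr²h) = 1/(4π·2.23²·662) = 2.417×10^-5 K/W
  R_cast iron = (1/2.23 − 1/2.27)/(4πk) = 0.007902/(4π·46.0) = 1.367×10^-5 K/W
  R_expanded polystyrene = (1/2.27 − 1/2.81)/(4πk) = 0.08466/(4π·0.0331) = 0.2035 K/W
  R_aerogel blanket = (1/2.81 − 1/3.39)/(4πk) = 0.06089/(4π·0.0174) = 0.2785 K/W
  R_conv,out = 1/(4πr²h) = 1/(4π·3.39²·9.12) = 7.593×10^-4 K/W
ΣR = 2.417×10^-5 + 1.367×10^-5 + 0.2035 + 0.2785 + 7.593×10^-4 = 0.4828 K/W
Q = ΔT/ΣR = (36 °C − 7.33 °C)/0.4828 = 59.4 W

Q = 59.4 W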